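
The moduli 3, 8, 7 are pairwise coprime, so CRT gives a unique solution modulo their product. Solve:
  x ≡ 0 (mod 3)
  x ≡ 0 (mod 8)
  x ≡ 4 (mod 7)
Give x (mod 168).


Moduli 3, 8, 7 are pairwise coprime; by CRT there is a unique solution modulo M = 3 · 8 · 7 = 168.
Solve pairwise, accumulating the modulus:
  Start with x ≡ 0 (mod 3).
  Combine with x ≡ 0 (mod 8): since gcd(3, 8) = 1, we get a unique residue mod 24.
    Write x = 0 + 3·t and substitute into x ≡ 0 (mod 8): 3·t ≡ 0 − 0 = 0 (mod 8).
    The inverse of 3 mod 8 is 3 (since 3·3 = 9 = 1·8 + 1), so t ≡ 3·0 = 0 ≡ 0 (mod 8).
    Then x = 0 + 3·0 = 0, valid modulo lcm(3, 8) = 24: x ≡ 0 (mod 24).
  Combine with x ≡ 4 (mod 7): since gcd(24, 7) = 1, we get a unique residue mod 168.
    Write x = 0 + 24·t and substitute into x ≡ 4 (mod 7): 24·t ≡ 4 − 0 = 4 (mod 7).
    Reduce coefficients mod 7: 3·t ≡ 4 (mod 7).
    The inverse of 3 mod 7 is 5 (since 3·5 = 15 = 2·7 + 1), so t ≡ 5·4 = 20 ≡ 6 (mod 7).
    Then x = 0 + 24·6 = 144, valid modulo lcm(24, 7) = 168: x ≡ 144 (mod 168).
Verify: 144 mod 3 = 0 ✓, 144 mod 8 = 0 ✓, 144 mod 7 = 4 ✓.

x ≡ 144 (mod 168).


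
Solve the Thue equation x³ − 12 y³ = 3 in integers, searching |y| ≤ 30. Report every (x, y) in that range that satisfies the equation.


The equation is x³ - 12y³ = 3. For fixed y, x³ = 12·y³ + 3, so a solution requires the RHS to be a perfect cube.
Strategy: iterate y from -30 to 30, compute RHS = 12·y³ + 3, and check whether it is a (positive or negative) perfect cube.
Check small values of y:
  y = 0: RHS = 3 is not a perfect cube.
  y = 1: RHS = 15 is not a perfect cube.
  y = -1: RHS = -9 is not a perfect cube.
  y = 2: RHS = 99 is not a perfect cube.
  y = -2: RHS = -93 is not a perfect cube.
  y = 3: RHS = 327 is not a perfect cube.
  y = -3: RHS = -321 is not a perfect cube.
Continuing the search up to |y| = 30 finds no solutions either.
No (x, y) in the scanned range satisfies the equation.

No integer solutions with |y| ≤ 30.


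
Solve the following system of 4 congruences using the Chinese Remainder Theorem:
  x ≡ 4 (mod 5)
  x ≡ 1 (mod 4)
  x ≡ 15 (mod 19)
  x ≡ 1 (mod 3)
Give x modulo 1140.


Product of moduli M = 5 · 4 · 19 · 3 = 1140.
Merge one congruence at a time:
  Start: x ≡ 4 (mod 5).
  Combine with x ≡ 1 (mod 4); new modulus lcm = 20.
    Write x = 4 + 5·t and substitute into x ≡ 1 (mod 4): 5·t ≡ 1 − 4 = -3 (mod 4).
    Reduce coefficients mod 4: 1·t ≡ 1 (mod 4).
    So t ≡ 1 (mod 4).
    Then x = 4 + 5·1 = 9, valid modulo lcm(5, 4) = 20: x ≡ 9 (mod 20).
  Combine with x ≡ 15 (mod 19); new modulus lcm = 380.
    Write x = 9 + 20·t and substitute into x ≡ 15 (mod 19): 20·t ≡ 15 − 9 = 6 (mod 19).
    Reduce coefficients mod 19: 1·t ≡ 6 (mod 19).
    So t ≡ 6 (mod 19).
    Then x = 9 + 20·6 = 129, valid modulo lcm(20, 19) = 380: x ≡ 129 (mod 380).
  Combine with x ≡ 1 (mod 3); new modulus lcm = 1140.
    Write x = 129 + 380·t and substitute into x ≡ 1 (mod 3): 380·t ≡ 1 − 129 = -128 (mod 3).
    Reduce coefficients mod 3: 2·t ≡ 1 (mod 3).
    The inverse of 2 mod 3 is 2 (since 2·2 = 4 = 1·3 + 1), so t ≡ 2·1 = 2 ≡ 2 (mod 3).
    Then x = 129 + 380·2 = 889, valid modulo lcm(380, 3) = 1140: x ≡ 889 (mod 1140).
Verify against each original: 889 mod 5 = 4, 889 mod 4 = 1, 889 mod 19 = 15, 889 mod 3 = 1.

x ≡ 889 (mod 1140).


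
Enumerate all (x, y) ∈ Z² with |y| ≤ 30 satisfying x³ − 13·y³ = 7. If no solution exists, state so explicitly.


The equation is x³ - 13y³ = 7. For fixed y, x³ = 13·y³ + 7, so a solution requires the RHS to be a perfect cube.
Strategy: iterate y from -30 to 30, compute RHS = 13·y³ + 7, and check whether it is a (positive or negative) perfect cube.
Check small values of y:
  y = 0: RHS = 7 is not a perfect cube.
  y = 1: RHS = 20 is not a perfect cube.
  y = -1: RHS = -6 is not a perfect cube.
  y = 2: RHS = 111 is not a perfect cube.
  y = -2: RHS = -97 is not a perfect cube.
  y = 3: RHS = 358 is not a perfect cube.
  y = -3: RHS = -344 is not a perfect cube.
Continuing the search up to |y| = 30 finds no solutions either.
No (x, y) in the scanned range satisfies the equation.

No integer solutions with |y| ≤ 30.


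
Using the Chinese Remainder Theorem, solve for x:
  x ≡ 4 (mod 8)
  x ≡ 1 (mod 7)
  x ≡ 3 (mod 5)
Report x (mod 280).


Moduli 8, 7, 5 are pairwise coprime; by CRT there is a unique solution modulo M = 8 · 7 · 5 = 280.
Solve pairwise, accumulating the modulus:
  Start with x ≡ 4 (mod 8).
  Combine with x ≡ 1 (mod 7): since gcd(8, 7) = 1, we get a unique residue mod 56.
    Write x = 4 + 8·t and substitute into x ≡ 1 (mod 7): 8·t ≡ 1 − 4 = -3 (mod 7).
    Reduce coefficients mod 7: 1·t ≡ 4 (mod 7).
    So t ≡ 4 (mod 7).
    Then x = 4 + 8·4 = 36, valid modulo lcm(8, 7) = 56: x ≡ 36 (mod 56).
  Combine with x ≡ 3 (mod 5): since gcd(56, 5) = 1, we get a unique residue mod 280.
    Write x = 36 + 56·t and substitute into x ≡ 3 (mod 5): 56·t ≡ 3 − 36 = -33 (mod 5).
    Reduce coefficients mod 5: 1·t ≡ 2 (mod 5).
    So t ≡ 2 (mod 5).
    Then x = 36 + 56·2 = 148, valid modulo lcm(56, 5) = 280: x ≡ 148 (mod 280).
Verify: 148 mod 8 = 4 ✓, 148 mod 7 = 1 ✓, 148 mod 5 = 3 ✓.

x ≡ 148 (mod 280).


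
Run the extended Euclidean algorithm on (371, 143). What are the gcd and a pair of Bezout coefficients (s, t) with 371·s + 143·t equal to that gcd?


Euclidean algorithm on (371, 143) — divide until remainder is 0:
  371 = 2 · 143 + 85
  143 = 1 · 85 + 58
  85 = 1 · 58 + 27
  58 = 2 · 27 + 4
  27 = 6 · 4 + 3
  4 = 1 · 3 + 1
  3 = 3 · 1 + 0
gcd(371, 143) = 1.
Track Bezout coefficients alongside the remainders: start with r₀ = 371 = a·1 + b·0 (s = 1, t = 0) and r₁ = 143 = a·0 + b·1 (s = 0, t = 1); each new remainder r_{k+1} = r_{k-1} − q_k·r_k inherits s_{k+1} = s_{k-1} − q_k·s_k, t_{k+1} = t_{k-1} − q_k·t_k, so r_k = a·s_k + b·t_k at every step:
  q = 2: r = 85, s = 1 − 2·0 = 1, t = 0 − 2·1 = -2  (check: 371·1 + 143·(-2) = 85)
  q = 1: r = 58, s = 0 − 1·1 = -1, t = 1 − 1·(-2) = 3  (check: 371·(-1) + 143·3 = 58)
  q = 1: r = 27, s = 1 − 1·(-1) = 2, t = -2 − 1·3 = -5  (check: 371·2 + 143·(-5) = 27)
  q = 2: r = 4, s = -1 − 2·2 = -5, t = 3 − 2·(-5) = 13  (check: 371·(-5) + 143·13 = 4)
  q = 6: r = 3, s = 2 − 6·(-5) = 32, t = -5 − 6·13 = -83  (check: 371·32 + 143·(-83) = 3)
  q = 1: r = 1, s = -5 − 1·32 = -37, t = 13 − 1·(-83) = 96  (check: 371·(-37) + 143·96 = 1)
The row with r = 1 (the gcd) gives the Bezout coefficients s = -37, t = 96.
Result: 371 · (-37) + 143 · (96) = 1.

gcd(371, 143) = 1; s = -37, t = 96 (check: 371·(-37) + 143·96 = 1).


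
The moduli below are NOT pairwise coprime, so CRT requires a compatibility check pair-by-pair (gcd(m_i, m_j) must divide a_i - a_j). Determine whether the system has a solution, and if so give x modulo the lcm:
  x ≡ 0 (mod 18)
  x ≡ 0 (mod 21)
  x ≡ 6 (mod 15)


Moduli 18, 21, 15 are not pairwise coprime, so CRT works modulo lcm(m_i) when all pairwise compatibility conditions hold.
Pairwise compatibility: gcd(m_i, m_j) must divide a_i - a_j for every pair.
Merge one congruence at a time:
  Start: x ≡ 0 (mod 18).
  Combine with x ≡ 0 (mod 21): gcd(18, 21) = 3; 0 - 0 = 0, which IS divisible by 3, so compatible.
    Write x = 0 + 18·t and substitute into x ≡ 0 (mod 21): 18·t ≡ 0 − 0 = 0 (mod 21).
    Divide the congruence (and modulus) by g = 3: 6·t ≡ 0 (mod 7).
    The inverse of 6 mod 7 is 6 (since 6·6 = 36 = 5·7 + 1), so t ≡ 6·0 = 0 ≡ 0 (mod 7).
    Then x = 0 + 18·0 = 0, valid modulo lcm(18, 21) = 126: x ≡ 0 (mod 126).
  Combine with x ≡ 6 (mod 15): gcd(126, 15) = 3; 6 - 0 = 6, which IS divisible by 3, so compatible.
    Write x = 0 + 126·t and substitute into x ≡ 6 (mod 15): 126·t ≡ 6 − 0 = 6 (mod 15).
    Divide the congruence (and modulus) by g = 3: 42·t ≡ 2 (mod 5).
    Reduce coefficients mod 5: 2·t ≡ 2 (mod 5).
    The inverse of 2 mod 5 is 3 (since 2·3 = 6 = 1·5 + 1), so t ≡ 3·2 = 6 ≡ 1 (mod 5).
    Then x = 0 + 126·1 = 126, valid modulo lcm(126, 15) = 630: x ≡ 126 (mod 630).
Verify: 126 mod 18 = 0, 126 mod 21 = 0, 126 mod 15 = 6.

x ≡ 126 (mod 630).


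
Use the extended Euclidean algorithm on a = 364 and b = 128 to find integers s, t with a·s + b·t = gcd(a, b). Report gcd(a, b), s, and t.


Euclidean algorithm on (364, 128) — divide until remainder is 0:
  364 = 2 · 128 + 108
  128 = 1 · 108 + 20
  108 = 5 · 20 + 8
  20 = 2 · 8 + 4
  8 = 2 · 4 + 0
gcd(364, 128) = 4.
Track Bezout coefficients alongside the remainders: start with r₀ = 364 = a·1 + b·0 (s = 1, t = 0) and r₁ = 128 = a·0 + b·1 (s = 0, t = 1); each new remainder r_{k+1} = r_{k-1} − q_k·r_k inherits s_{k+1} = s_{k-1} − q_k·s_k, t_{k+1} = t_{k-1} − q_k·t_k, so r_k = a·s_k + b·t_k at every step:
  q = 2: r = 108, s = 1 − 2·0 = 1, t = 0 − 2·1 = -2  (check: 364·1 + 128·(-2) = 108)
  q = 1: r = 20, s = 0 − 1·1 = -1, t = 1 − 1·(-2) = 3  (check: 364·(-1) + 128·3 = 20)
  q = 5: r = 8, s = 1 − 5·(-1) = 6, t = -2 − 5·3 = -17  (check: 364·6 + 128·(-17) = 8)
  q = 2: r = 4, s = -1 − 2·6 = -13, t = 3 − 2·(-17) = 37  (check: 364·(-13) + 128·37 = 4)
The row with r = 4 (the gcd) gives the Bezout coefficients s = -13, t = 37.
Result: 364 · (-13) + 128 · (37) = 4.

gcd(364, 128) = 4; s = -13, t = 37 (check: 364·(-13) + 128·37 = 4).


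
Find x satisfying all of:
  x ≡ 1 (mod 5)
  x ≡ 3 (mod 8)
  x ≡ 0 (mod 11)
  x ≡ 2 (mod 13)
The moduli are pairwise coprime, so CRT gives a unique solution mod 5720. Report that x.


Product of moduli M = 5 · 8 · 11 · 13 = 5720.
Merge one congruence at a time:
  Start: x ≡ 1 (mod 5).
  Combine with x ≡ 3 (mod 8); new modulus lcm = 40.
    Write x = 1 + 5·t and substitute into x ≡ 3 (mod 8): 5·t ≡ 3 − 1 = 2 (mod 8).
    The inverse of 5 mod 8 is 5 (since 5·5 = 25 = 3·8 + 1), so t ≡ 5·2 = 10 ≡ 2 (mod 8).
    Then x = 1 + 5·2 = 11, valid modulo lcm(5, 8) = 40: x ≡ 11 (mod 40).
  Combine with x ≡ 0 (mod 11); new modulus lcm = 440.
    Write x = 11 + 40·t and substitute into x ≡ 0 (mod 11): 40·t ≡ 0 − 11 = -11 (mod 11).
    Reduce coefficients mod 11: 7·t ≡ 0 (mod 11).
    The inverse of 7 mod 11 is 8 (since 7·8 = 56 = 5·11 + 1), so t ≡ 8·0 = 0 ≡ 0 (mod 11).
    Then x = 11 + 40·0 = 11, valid modulo lcm(40, 11) = 440: x ≡ 11 (mod 440).
  Combine with x ≡ 2 (mod 13); new modulus lcm = 5720.
    Write x = 11 + 440·t and substitute into x ≡ 2 (mod 13): 440·t ≡ 2 − 11 = -9 (mod 13).
    Reduce coefficients mod 13: 11·t ≡ 4 (mod 13).
    The inverse of 11 mod 13 is 6 (since 11·6 = 66 = 5·13 + 1), so t ≡ 6·4 = 24 ≡ 11 (mod 13).
    Then x = 11 + 440·11 = 4851, valid modulo lcm(440, 13) = 5720: x ≡ 4851 (mod 5720).
Verify against each original: 4851 mod 5 = 1, 4851 mod 8 = 3, 4851 mod 11 = 0, 4851 mod 13 = 2.

x ≡ 4851 (mod 5720).


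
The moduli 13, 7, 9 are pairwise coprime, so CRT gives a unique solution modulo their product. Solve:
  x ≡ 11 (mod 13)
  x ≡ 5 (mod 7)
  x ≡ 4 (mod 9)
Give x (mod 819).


Moduli 13, 7, 9 are pairwise coprime; by CRT there is a unique solution modulo M = 13 · 7 · 9 = 819.
Solve pairwise, accumulating the modulus:
  Start with x ≡ 11 (mod 13).
  Combine with x ≡ 5 (mod 7): since gcd(13, 7) = 1, we get a unique residue mod 91.
    Write x = 11 + 13·t and substitute into x ≡ 5 (mod 7): 13·t ≡ 5 − 11 = -6 (mod 7).
    Reduce coefficients mod 7: 6·t ≡ 1 (mod 7).
    The inverse of 6 mod 7 is 6 (since 6·6 = 36 = 5·7 + 1), so t ≡ 6·1 = 6 ≡ 6 (mod 7).
    Then x = 11 + 13·6 = 89, valid modulo lcm(13, 7) = 91: x ≡ 89 (mod 91).
  Combine with x ≡ 4 (mod 9): since gcd(91, 9) = 1, we get a unique residue mod 819.
    Write x = 89 + 91·t and substitute into x ≡ 4 (mod 9): 91·t ≡ 4 − 89 = -85 (mod 9).
    Reduce coefficients mod 9: 1·t ≡ 5 (mod 9).
    So t ≡ 5 (mod 9).
    Then x = 89 + 91·5 = 544, valid modulo lcm(91, 9) = 819: x ≡ 544 (mod 819).
Verify: 544 mod 13 = 11 ✓, 544 mod 7 = 5 ✓, 544 mod 9 = 4 ✓.

x ≡ 544 (mod 819).


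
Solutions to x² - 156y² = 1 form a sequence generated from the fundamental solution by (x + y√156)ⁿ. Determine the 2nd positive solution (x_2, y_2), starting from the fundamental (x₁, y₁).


Step 1: Find the fundamental solution (x₁, y₁) of x² - 156y² = 1.
  Expand √156 as a continued fraction. a₀ = ⌊√156⌋ = 12; iterate m_{k+1} = d_k·a_k − m_k, d_{k+1} = (156 − m_{k+1}²)/d_k, a_{k+1} = ⌊(a₀ + m_{k+1})/d_{k+1}⌋ (starting m₀ = 0, d₀ = 1), with convergents p_k = a_k·p_{k-1} + p_{k-2}, q_k = a_k·q_{k-1} + q_{k-2} (p₋₁ = 1, q₋₁ = 0):
  k = 0: a₀ = 12; p₀/q₀ = 12/1; p₀² − 156·q₀² = 144 − 156 = -12.
  k = 1: m = 12, d = 12, a = ⌊(12 + 12)/12⌋ = 2; p/q = (2·12 + 1)/(2·1 + 0) = 25/2; p² − 156·q² = 625 − 624 = 1.
  The first convergent with p² − 156·q² = 1 gives the fundamental solution (x₁, y₁) = (25, 2).
Step 2: Apply the recurrence (x_{n+1}, y_{n+1}) = (x₁x_n + 156y₁y_n, x₁y_n + y₁x_n) repeatedly.
  From (x_1, y_1) = (25, 2): x_2 = 25·25 + 156·2·2 = 1249; y_2 = 25·2 + 2·25 = 100.
Step 3: Verify x_2² - 156·y_2² = 1560001 - 1560000 = 1 (should be 1). ✓

(x_1, y_1) = (25, 2); (x_2, y_2) = (1249, 100).


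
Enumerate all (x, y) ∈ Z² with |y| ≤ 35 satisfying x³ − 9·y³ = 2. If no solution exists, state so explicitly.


The equation is x³ - 9y³ = 2. For fixed y, x³ = 9·y³ + 2, so a solution requires the RHS to be a perfect cube.
Strategy: iterate y from -35 to 35, compute RHS = 9·y³ + 2, and check whether it is a (positive or negative) perfect cube.
Check small values of y:
  y = 0: RHS = 2 is not a perfect cube.
  y = 1: RHS = 11 is not a perfect cube.
  y = -1: RHS = -7 is not a perfect cube.
  y = 2: RHS = 74 is not a perfect cube.
  y = -2: RHS = -70 is not a perfect cube.
  y = 3: RHS = 245 is not a perfect cube.
  y = -3: RHS = -241 is not a perfect cube.
Continuing the search up to |y| = 35 finds no solutions either.
No (x, y) in the scanned range satisfies the equation.

No integer solutions with |y| ≤ 35.


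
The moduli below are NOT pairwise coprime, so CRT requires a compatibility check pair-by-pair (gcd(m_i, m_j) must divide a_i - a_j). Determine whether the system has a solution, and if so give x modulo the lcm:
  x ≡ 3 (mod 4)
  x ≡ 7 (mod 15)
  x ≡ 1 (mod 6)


Moduli 4, 15, 6 are not pairwise coprime, so CRT works modulo lcm(m_i) when all pairwise compatibility conditions hold.
Pairwise compatibility: gcd(m_i, m_j) must divide a_i - a_j for every pair.
Merge one congruence at a time:
  Start: x ≡ 3 (mod 4).
  Combine with x ≡ 7 (mod 15): gcd(4, 15) = 1; 7 - 3 = 4, which IS divisible by 1, so compatible.
    Write x = 3 + 4·t and substitute into x ≡ 7 (mod 15): 4·t ≡ 7 − 3 = 4 (mod 15).
    The inverse of 4 mod 15 is 4 (since 4·4 = 16 = 1·15 + 1), so t ≡ 4·4 = 16 ≡ 1 (mod 15).
    Then x = 3 + 4·1 = 7, valid modulo lcm(4, 15) = 60: x ≡ 7 (mod 60).
  Combine with x ≡ 1 (mod 6): gcd(60, 6) = 6; 1 - 7 = -6, which IS divisible by 6, so compatible.
    Write x = 7 + 60·t and substitute into x ≡ 1 (mod 6): 60·t ≡ 1 − 7 = -6 (mod 6).
    Divide the congruence (and modulus) by g = 6: 10·t ≡ -1 (mod 1).
    Modulo 1 every t works; take t = 0.
    Then x = 7 + 60·0 = 7, valid modulo lcm(60, 6) = 60: x ≡ 7 (mod 60).
Verify: 7 mod 4 = 3, 7 mod 15 = 7, 7 mod 6 = 1.

x ≡ 7 (mod 60).


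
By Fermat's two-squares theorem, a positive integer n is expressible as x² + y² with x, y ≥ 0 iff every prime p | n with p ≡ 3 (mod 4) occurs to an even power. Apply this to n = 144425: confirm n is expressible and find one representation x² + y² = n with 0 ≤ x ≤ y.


Step 1: Factor n = 144425 = 5^2 · 53 · 109.
Step 2: Check the mod-4 condition on each prime factor: 5 ≡ 1 (mod 4), exponent 2; 53 ≡ 1 (mod 4), exponent 1; 109 ≡ 1 (mod 4), exponent 1.
All primes ≡ 3 (mod 4) appear to even exponent (or don't appear), so by the two-squares theorem n IS expressible as a sum of two squares.
Step 3: Build a representation. Group n = k² · m with k = 5 and m = 53 · 109 = 5777 (a product of primes ≡ 1 (mod 4)); a representation of m scales to one of n via (k·x)² + (k·y)² = k²(x² + y²). Each prime p ≡ 1 (mod 4) is itself a sum of two squares; find a² by testing p − a² for a perfect square:
  53: 53 − 1² = 52, 53 − 2² = 49 = 7² ⇒ 53 = 2² + 7².
  109: 109 − 1² = 108, 109 − 2² = 105, 109 − 3² = 100 = 10² ⇒ 109 = 3² + 10².
  Combine using the Brahmagupta–Fibonacci identity (a² + b²)(c² + d²) = (ac − bd)² + (ad + bc)² = (ac + bd)² + (ad − bc)²:
  53 · 109 = 5777: from (2² + 7²)(3² + 10²), take (2·3 − 7·10, 2·10 + 7·3) = (6 − 70, 20 + 21) = (-64, 41); dropping signs (only squares matter) gives (64, 41); check 64² + 41² = 4096 + 1681 = 5777 ✓.
  Scale by k = 5: (5·64, 5·41) = (320, 205).
Step 4: Order so x ≤ y and verify: 205² + 320² = 42025 + 102400 = 144425 = n. ✓

n = 144425 = 205² + 320² (one valid representation with x ≤ y).


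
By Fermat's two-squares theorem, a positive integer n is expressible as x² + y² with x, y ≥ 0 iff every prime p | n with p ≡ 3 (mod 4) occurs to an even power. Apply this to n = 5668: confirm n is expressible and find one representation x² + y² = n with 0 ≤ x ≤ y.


Step 1: Factor n = 5668 = 2^2 · 13 · 109.
Step 2: Check the mod-4 condition on each prime factor: 2 = 2 (special); 13 ≡ 1 (mod 4), exponent 1; 109 ≡ 1 (mod 4), exponent 1.
All primes ≡ 3 (mod 4) appear to even exponent (or don't appear), so by the two-squares theorem n IS expressible as a sum of two squares.
Step 3: Build a representation. Group n = k² · m with k = 2 and m = 13 · 109 = 1417 (a product of primes ≡ 1 (mod 4)); a representation of m scales to one of n via (k·x)² + (k·y)² = k²(x² + y²). Each prime p ≡ 1 (mod 4) is itself a sum of two squares; find a² by testing p − a² for a perfect square:
  13: 13 − 1² = 12, 13 − 2² = 9 = 3² ⇒ 13 = 2² + 3².
  109: 109 − 1² = 108, 109 − 2² = 105, 109 − 3² = 100 = 10² ⇒ 109 = 3² + 10².
  Combine using the Brahmagupta–Fibonacci identity (a² + b²)(c² + d²) = (ac − bd)² + (ad + bc)² = (ac + bd)² + (ad − bc)²:
  13 · 109 = 1417: from (2² + 3²)(3² + 10²), take (2·3 − 3·10, 2·10 + 3·3) = (6 − 30, 20 + 9) = (-24, 29); dropping signs (only squares matter) gives (24, 29); check 24² + 29² = 576 + 841 = 1417 ✓.
  Scale by k = 2: (2·24, 2·29) = (48, 58).
Step 4: Order so x ≤ y and verify: 48² + 58² = 2304 + 3364 = 5668 = n. ✓

n = 5668 = 48² + 58² (one valid representation with x ≤ y).


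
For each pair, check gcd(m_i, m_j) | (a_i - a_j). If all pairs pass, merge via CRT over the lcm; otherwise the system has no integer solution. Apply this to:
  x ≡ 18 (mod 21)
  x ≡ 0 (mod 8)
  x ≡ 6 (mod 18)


Moduli 21, 8, 18 are not pairwise coprime, so CRT works modulo lcm(m_i) when all pairwise compatibility conditions hold.
Pairwise compatibility: gcd(m_i, m_j) must divide a_i - a_j for every pair.
Merge one congruence at a time:
  Start: x ≡ 18 (mod 21).
  Combine with x ≡ 0 (mod 8): gcd(21, 8) = 1; 0 - 18 = -18, which IS divisible by 1, so compatible.
    Write x = 18 + 21·t and substitute into x ≡ 0 (mod 8): 21·t ≡ 0 − 18 = -18 (mod 8).
    Reduce coefficients mod 8: 5·t ≡ 6 (mod 8).
    The inverse of 5 mod 8 is 5 (since 5·5 = 25 = 3·8 + 1), so t ≡ 5·6 = 30 ≡ 6 (mod 8).
    Then x = 18 + 21·6 = 144, valid modulo lcm(21, 8) = 168: x ≡ 144 (mod 168).
  Combine with x ≡ 6 (mod 18): gcd(168, 18) = 6; 6 - 144 = -138, which IS divisible by 6, so compatible.
    Write x = 144 + 168·t and substitute into x ≡ 6 (mod 18): 168·t ≡ 6 − 144 = -138 (mod 18).
    Divide the congruence (and modulus) by g = 6: 28·t ≡ -23 (mod 3).
    Reduce coefficients mod 3: 1·t ≡ 1 (mod 3).
    So t ≡ 1 (mod 3).
    Then x = 144 + 168·1 = 312, valid modulo lcm(168, 18) = 504: x ≡ 312 (mod 504).
Verify: 312 mod 21 = 18, 312 mod 8 = 0, 312 mod 18 = 6.

x ≡ 312 (mod 504).


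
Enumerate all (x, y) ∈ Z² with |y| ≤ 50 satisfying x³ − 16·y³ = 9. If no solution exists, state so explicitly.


The equation is x³ - 16y³ = 9. For fixed y, x³ = 16·y³ + 9, so a solution requires the RHS to be a perfect cube.
Strategy: iterate y from -50 to 50, compute RHS = 16·y³ + 9, and check whether it is a (positive or negative) perfect cube.
Check small values of y:
  y = 0: RHS = 9 is not a perfect cube.
  y = 1: RHS = 25 is not a perfect cube.
  y = -1: RHS = -7 is not a perfect cube.
  y = 2: RHS = 137 is not a perfect cube.
  y = -2: RHS = -119 is not a perfect cube.
  y = 3: RHS = 441 is not a perfect cube.
  y = -3: RHS = -423 is not a perfect cube.
Continuing the search up to |y| = 50 finds no solutions either.
No (x, y) in the scanned range satisfies the equation.

No integer solutions with |y| ≤ 50.


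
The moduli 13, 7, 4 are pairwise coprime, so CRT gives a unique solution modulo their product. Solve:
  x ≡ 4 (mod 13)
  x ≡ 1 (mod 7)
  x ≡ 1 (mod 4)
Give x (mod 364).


Moduli 13, 7, 4 are pairwise coprime; by CRT there is a unique solution modulo M = 13 · 7 · 4 = 364.
Solve pairwise, accumulating the modulus:
  Start with x ≡ 4 (mod 13).
  Combine with x ≡ 1 (mod 7): since gcd(13, 7) = 1, we get a unique residue mod 91.
    Write x = 4 + 13·t and substitute into x ≡ 1 (mod 7): 13·t ≡ 1 − 4 = -3 (mod 7).
    Reduce coefficients mod 7: 6·t ≡ 4 (mod 7).
    The inverse of 6 mod 7 is 6 (since 6·6 = 36 = 5·7 + 1), so t ≡ 6·4 = 24 ≡ 3 (mod 7).
    Then x = 4 + 13·3 = 43, valid modulo lcm(13, 7) = 91: x ≡ 43 (mod 91).
  Combine with x ≡ 1 (mod 4): since gcd(91, 4) = 1, we get a unique residue mod 364.
    Write x = 43 + 91·t and substitute into x ≡ 1 (mod 4): 91·t ≡ 1 − 43 = -42 (mod 4).
    Reduce coefficients mod 4: 3·t ≡ 2 (mod 4).
    The inverse of 3 mod 4 is 3 (since 3·3 = 9 = 2·4 + 1), so t ≡ 3·2 = 6 ≡ 2 (mod 4).
    Then x = 43 + 91·2 = 225, valid modulo lcm(91, 4) = 364: x ≡ 225 (mod 364).
Verify: 225 mod 13 = 4 ✓, 225 mod 7 = 1 ✓, 225 mod 4 = 1 ✓.

x ≡ 225 (mod 364).


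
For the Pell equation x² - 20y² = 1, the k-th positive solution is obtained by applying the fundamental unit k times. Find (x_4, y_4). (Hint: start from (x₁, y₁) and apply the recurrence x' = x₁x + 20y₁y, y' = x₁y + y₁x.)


Step 1: Find the fundamental solution (x₁, y₁) of x² - 20y² = 1.
  Expand √20 as a continued fraction. a₀ = ⌊√20⌋ = 4; iterate m_{k+1} = d_k·a_k − m_k, d_{k+1} = (20 − m_{k+1}²)/d_k, a_{k+1} = ⌊(a₀ + m_{k+1})/d_{k+1}⌋ (starting m₀ = 0, d₀ = 1), with convergents p_k = a_k·p_{k-1} + p_{k-2}, q_k = a_k·q_{k-1} + q_{k-2} (p₋₁ = 1, q₋₁ = 0):
  k = 0: a₀ = 4; p₀/q₀ = 4/1; p₀² − 20·q₀² = 16 − 20 = -4.
  k = 1: m = 4, d = 4, a = ⌊(4 + 4)/4⌋ = 2; p/q = (2·4 + 1)/(2·1 + 0) = 9/2; p² − 20·q² = 81 − 80 = 1.
  The first convergent with p² − 20·q² = 1 gives the fundamental solution (x₁, y₁) = (9, 2).
Step 2: Apply the recurrence (x_{n+1}, y_{n+1}) = (x₁x_n + 20y₁y_n, x₁y_n + y₁x_n) repeatedly.
  From (x_1, y_1) = (9, 2): x_2 = 9·9 + 20·2·2 = 161; y_2 = 9·2 + 2·9 = 36.
  From (x_2, y_2) = (161, 36): x_3 = 9·161 + 20·2·36 = 2889; y_3 = 9·36 + 2·161 = 646.
  From (x_3, y_3) = (2889, 646): x_4 = 9·2889 + 20·2·646 = 51841; y_4 = 9·646 + 2·2889 = 11592.
Step 3: Verify x_4² - 20·y_4² = 2687489281 - 2687489280 = 1 (should be 1). ✓

(x_1, y_1) = (9, 2); (x_4, y_4) = (51841, 11592).


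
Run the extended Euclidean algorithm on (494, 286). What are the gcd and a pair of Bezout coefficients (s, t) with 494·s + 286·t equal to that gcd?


Euclidean algorithm on (494, 286) — divide until remainder is 0:
  494 = 1 · 286 + 208
  286 = 1 · 208 + 78
  208 = 2 · 78 + 52
  78 = 1 · 52 + 26
  52 = 2 · 26 + 0
gcd(494, 286) = 26.
Track Bezout coefficients alongside the remainders: start with r₀ = 494 = a·1 + b·0 (s = 1, t = 0) and r₁ = 286 = a·0 + b·1 (s = 0, t = 1); each new remainder r_{k+1} = r_{k-1} − q_k·r_k inherits s_{k+1} = s_{k-1} − q_k·s_k, t_{k+1} = t_{k-1} − q_k·t_k, so r_k = a·s_k + b·t_k at every step:
  q = 1: r = 208, s = 1 − 1·0 = 1, t = 0 − 1·1 = -1  (check: 494·1 + 286·(-1) = 208)
  q = 1: r = 78, s = 0 − 1·1 = -1, t = 1 − 1·(-1) = 2  (check: 494·(-1) + 286·2 = 78)
  q = 2: r = 52, s = 1 − 2·(-1) = 3, t = -1 − 2·2 = -5  (check: 494·3 + 286·(-5) = 52)
  q = 1: r = 26, s = -1 − 1·3 = -4, t = 2 − 1·(-5) = 7  (check: 494·(-4) + 286·7 = 26)
The row with r = 26 (the gcd) gives the Bezout coefficients s = -4, t = 7.
Result: 494 · (-4) + 286 · (7) = 26.

gcd(494, 286) = 26; s = -4, t = 7 (check: 494·(-4) + 286·7 = 26).


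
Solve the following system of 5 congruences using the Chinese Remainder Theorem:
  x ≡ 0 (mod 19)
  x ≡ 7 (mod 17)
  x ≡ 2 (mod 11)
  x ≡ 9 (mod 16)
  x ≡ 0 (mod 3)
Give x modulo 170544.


Product of moduli M = 19 · 17 · 11 · 16 · 3 = 170544.
Merge one congruence at a time:
  Start: x ≡ 0 (mod 19).
  Combine with x ≡ 7 (mod 17); new modulus lcm = 323.
    Write x = 0 + 19·t and substitute into x ≡ 7 (mod 17): 19·t ≡ 7 − 0 = 7 (mod 17).
    Reduce coefficients mod 17: 2·t ≡ 7 (mod 17).
    The inverse of 2 mod 17 is 9 (since 2·9 = 18 = 1·17 + 1), so t ≡ 9·7 = 63 ≡ 12 (mod 17).
    Then x = 0 + 19·12 = 228, valid modulo lcm(19, 17) = 323: x ≡ 228 (mod 323).
  Combine with x ≡ 2 (mod 11); new modulus lcm = 3553.
    Write x = 228 + 323·t and substitute into x ≡ 2 (mod 11): 323·t ≡ 2 − 228 = -226 (mod 11).
    Reduce coefficients mod 11: 4·t ≡ 5 (mod 11).
    The inverse of 4 mod 11 is 3 (since 4·3 = 12 = 1·11 + 1), so t ≡ 3·5 = 15 ≡ 4 (mod 11).
    Then x = 228 + 323·4 = 1520, valid modulo lcm(323, 11) = 3553: x ≡ 1520 (mod 3553).
  Combine with x ≡ 9 (mod 16); new modulus lcm = 56848.
    Write x = 1520 + 3553·t and substitute into x ≡ 9 (mod 16): 3553·t ≡ 9 − 1520 = -1511 (mod 16).
    Reduce coefficients mod 16: 1·t ≡ 9 (mod 16).
    So t ≡ 9 (mod 16).
    Then x = 1520 + 3553·9 = 33497, valid modulo lcm(3553, 16) = 56848: x ≡ 33497 (mod 56848).
  Combine with x ≡ 0 (mod 3); new modulus lcm = 170544.
    Write x = 33497 + 56848·t and substitute into x ≡ 0 (mod 3): 56848·t ≡ 0 − 33497 = -33497 (mod 3).
    Reduce coefficients mod 3: 1·t ≡ 1 (mod 3).
    So t ≡ 1 (mod 3).
    Then x = 33497 + 56848·1 = 90345, valid modulo lcm(56848, 3) = 170544: x ≡ 90345 (mod 170544).
Verify against each original: 90345 mod 19 = 0, 90345 mod 17 = 7, 90345 mod 11 = 2, 90345 mod 16 = 9, 90345 mod 3 = 0.

x ≡ 90345 (mod 170544).


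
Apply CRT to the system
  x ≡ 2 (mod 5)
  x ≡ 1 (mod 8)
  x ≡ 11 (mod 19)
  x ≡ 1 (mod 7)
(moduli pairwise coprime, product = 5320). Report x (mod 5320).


Product of moduli M = 5 · 8 · 19 · 7 = 5320.
Merge one congruence at a time:
  Start: x ≡ 2 (mod 5).
  Combine with x ≡ 1 (mod 8); new modulus lcm = 40.
    Write x = 2 + 5·t and substitute into x ≡ 1 (mod 8): 5·t ≡ 1 − 2 = -1 (mod 8).
    Reduce coefficients mod 8: 5·t ≡ 7 (mod 8).
    The inverse of 5 mod 8 is 5 (since 5·5 = 25 = 3·8 + 1), so t ≡ 5·7 = 35 ≡ 3 (mod 8).
    Then x = 2 + 5·3 = 17, valid modulo lcm(5, 8) = 40: x ≡ 17 (mod 40).
  Combine with x ≡ 11 (mod 19); new modulus lcm = 760.
    Write x = 17 + 40·t and substitute into x ≡ 11 (mod 19): 40·t ≡ 11 − 17 = -6 (mod 19).
    Reduce coefficients mod 19: 2·t ≡ 13 (mod 19).
    The inverse of 2 mod 19 is 10 (since 2·10 = 20 = 1·19 + 1), so t ≡ 10·13 = 130 ≡ 16 (mod 19).
    Then x = 17 + 40·16 = 657, valid modulo lcm(40, 19) = 760: x ≡ 657 (mod 760).
  Combine with x ≡ 1 (mod 7); new modulus lcm = 5320.
    Write x = 657 + 760·t and substitute into x ≡ 1 (mod 7): 760·t ≡ 1 − 657 = -656 (mod 7).
    Reduce coefficients mod 7: 4·t ≡ 2 (mod 7).
    The inverse of 4 mod 7 is 2 (since 4·2 = 8 = 1·7 + 1), so t ≡ 2·2 = 4 ≡ 4 (mod 7).
    Then x = 657 + 760·4 = 3697, valid modulo lcm(760, 7) = 5320: x ≡ 3697 (mod 5320).
Verify against each original: 3697 mod 5 = 2, 3697 mod 8 = 1, 3697 mod 19 = 11, 3697 mod 7 = 1.

x ≡ 3697 (mod 5320).


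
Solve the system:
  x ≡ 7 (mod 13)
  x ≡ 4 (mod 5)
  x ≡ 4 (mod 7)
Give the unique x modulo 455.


Moduli 13, 5, 7 are pairwise coprime; by CRT there is a unique solution modulo M = 13 · 5 · 7 = 455.
Solve pairwise, accumulating the modulus:
  Start with x ≡ 7 (mod 13).
  Combine with x ≡ 4 (mod 5): since gcd(13, 5) = 1, we get a unique residue mod 65.
    Write x = 7 + 13·t and substitute into x ≡ 4 (mod 5): 13·t ≡ 4 − 7 = -3 (mod 5).
    Reduce coefficients mod 5: 3·t ≡ 2 (mod 5).
    The inverse of 3 mod 5 is 2 (since 3·2 = 6 = 1·5 + 1), so t ≡ 2·2 = 4 ≡ 4 (mod 5).
    Then x = 7 + 13·4 = 59, valid modulo lcm(13, 5) = 65: x ≡ 59 (mod 65).
  Combine with x ≡ 4 (mod 7): since gcd(65, 7) = 1, we get a unique residue mod 455.
    Write x = 59 + 65·t and substitute into x ≡ 4 (mod 7): 65·t ≡ 4 − 59 = -55 (mod 7).
    Reduce coefficients mod 7: 2·t ≡ 1 (mod 7).
    The inverse of 2 mod 7 is 4 (since 2·4 = 8 = 1·7 + 1), so t ≡ 4·1 = 4 ≡ 4 (mod 7).
    Then x = 59 + 65·4 = 319, valid modulo lcm(65, 7) = 455: x ≡ 319 (mod 455).
Verify: 319 mod 13 = 7 ✓, 319 mod 5 = 4 ✓, 319 mod 7 = 4 ✓.

x ≡ 319 (mod 455).


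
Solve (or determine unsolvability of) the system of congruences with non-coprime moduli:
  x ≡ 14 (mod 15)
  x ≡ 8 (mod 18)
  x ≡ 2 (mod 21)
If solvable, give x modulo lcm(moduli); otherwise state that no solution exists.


Moduli 15, 18, 21 are not pairwise coprime, so CRT works modulo lcm(m_i) when all pairwise compatibility conditions hold.
Pairwise compatibility: gcd(m_i, m_j) must divide a_i - a_j for every pair.
Merge one congruence at a time:
  Start: x ≡ 14 (mod 15).
  Combine with x ≡ 8 (mod 18): gcd(15, 18) = 3; 8 - 14 = -6, which IS divisible by 3, so compatible.
    Write x = 14 + 15·t and substitute into x ≡ 8 (mod 18): 15·t ≡ 8 − 14 = -6 (mod 18).
    Divide the congruence (and modulus) by g = 3: 5·t ≡ -2 (mod 6).
    Reduce coefficients mod 6: 5·t ≡ 4 (mod 6).
    The inverse of 5 mod 6 is 5 (since 5·5 = 25 = 4·6 + 1), so t ≡ 5·4 = 20 ≡ 2 (mod 6).
    Then x = 14 + 15·2 = 44, valid modulo lcm(15, 18) = 90: x ≡ 44 (mod 90).
  Combine with x ≡ 2 (mod 21): gcd(90, 21) = 3; 2 - 44 = -42, which IS divisible by 3, so compatible.
    Write x = 44 + 90·t and substitute into x ≡ 2 (mod 21): 90·t ≡ 2 − 44 = -42 (mod 21).
    Divide the congruence (and modulus) by g = 3: 30·t ≡ -14 (mod 7).
    Reduce coefficients mod 7: 2·t ≡ 0 (mod 7).
    The inverse of 2 mod 7 is 4 (since 2·4 = 8 = 1·7 + 1), so t ≡ 4·0 = 0 ≡ 0 (mod 7).
    Then x = 44 + 90·0 = 44, valid modulo lcm(90, 21) = 630: x ≡ 44 (mod 630).
Verify: 44 mod 15 = 14, 44 mod 18 = 8, 44 mod 21 = 2.

x ≡ 44 (mod 630).


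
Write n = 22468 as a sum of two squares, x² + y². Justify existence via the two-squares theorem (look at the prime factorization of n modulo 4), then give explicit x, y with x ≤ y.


Step 1: Factor n = 22468 = 2^2 · 41 · 137.
Step 2: Check the mod-4 condition on each prime factor: 2 = 2 (special); 41 ≡ 1 (mod 4), exponent 1; 137 ≡ 1 (mod 4), exponent 1.
All primes ≡ 3 (mod 4) appear to even exponent (or don't appear), so by the two-squares theorem n IS expressible as a sum of two squares.
Step 3: Build a representation. Group n = k² · m with k = 2 and m = 41 · 137 = 5617 (a product of primes ≡ 1 (mod 4)); a representation of m scales to one of n via (k·x)² + (k·y)² = k²(x² + y²). Each prime p ≡ 1 (mod 4) is itself a sum of two squares; find a² by testing p − a² for a perfect square:
  41: 41 − 1² = 40, 41 − 2² = 37, 41 − 3² = 32, 41 − 4² = 25 = 5² ⇒ 41 = 4² + 5².
  137: 137 − 1² = 136, 137 − 2² = 133, 137 − 3² = 128, 137 − 4² = 121 = 11² ⇒ 137 = 4² + 11².
  Combine using the Brahmagupta–Fibonacci identity (a² + b²)(c² + d²) = (ac − bd)² + (ad + bc)² = (ac + bd)² + (ad − bc)²:
  41 · 137 = 5617: from (4² + 5²)(4² + 11²), take (4·4 − 5·11, 4·11 + 5·4) = (16 − 55, 44 + 20) = (-39, 64); dropping signs (only squares matter) gives (39, 64); check 39² + 64² = 1521 + 4096 = 5617 ✓.
  Scale by k = 2: (2·39, 2·64) = (78, 128).
Step 4: Order so x ≤ y and verify: 78² + 128² = 6084 + 16384 = 22468 = n. ✓

n = 22468 = 78² + 128² (one valid representation with x ≤ y).


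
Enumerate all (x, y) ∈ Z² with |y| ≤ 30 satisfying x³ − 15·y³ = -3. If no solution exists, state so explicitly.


The equation is x³ - 15y³ = -3. For fixed y, x³ = 15·y³ − 3, so a solution requires the RHS to be a perfect cube.
Strategy: iterate y from -30 to 30, compute RHS = 15·y³ − 3, and check whether it is a (positive or negative) perfect cube.
Check small values of y:
  y = 0: RHS = -3 is not a perfect cube.
  y = 1: RHS = 12 is not a perfect cube.
  y = -1: RHS = -18 is not a perfect cube.
  y = 2: RHS = 117 is not a perfect cube.
  y = -2: RHS = -123 is not a perfect cube.
  y = 3: RHS = 402 is not a perfect cube.
  y = -3: RHS = -408 is not a perfect cube.
Continuing the search up to |y| = 30 finds no solutions either.
No (x, y) in the scanned range satisfies the equation.

No integer solutions with |y| ≤ 30.


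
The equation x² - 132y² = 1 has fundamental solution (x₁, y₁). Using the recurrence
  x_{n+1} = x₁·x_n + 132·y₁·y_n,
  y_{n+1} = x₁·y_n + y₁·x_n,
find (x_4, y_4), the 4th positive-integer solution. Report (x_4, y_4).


Step 1: Find the fundamental solution (x₁, y₁) of x² - 132y² = 1.
  Expand √132 as a continued fraction. a₀ = ⌊√132⌋ = 11; iterate m_{k+1} = d_k·a_k − m_k, d_{k+1} = (132 − m_{k+1}²)/d_k, a_{k+1} = ⌊(a₀ + m_{k+1})/d_{k+1}⌋ (starting m₀ = 0, d₀ = 1), with convergents p_k = a_k·p_{k-1} + p_{k-2}, q_k = a_k·q_{k-1} + q_{k-2} (p₋₁ = 1, q₋₁ = 0):
  k = 0: a₀ = 11; p₀/q₀ = 11/1; p₀² − 132·q₀² = 121 − 132 = -11.
  k = 1: m = 11, d = 11, a = ⌊(11 + 11)/11⌋ = 2; p/q = (2·11 + 1)/(2·1 + 0) = 23/2; p² − 132·q² = 529 − 528 = 1.
  The first convergent with p² − 132·q² = 1 gives the fundamental solution (x₁, y₁) = (23, 2).
Step 2: Apply the recurrence (x_{n+1}, y_{n+1}) = (x₁x_n + 132y₁y_n, x₁y_n + y₁x_n) repeatedly.
  From (x_1, y_1) = (23, 2): x_2 = 23·23 + 132·2·2 = 1057; y_2 = 23·2 + 2·23 = 92.
  From (x_2, y_2) = (1057, 92): x_3 = 23·1057 + 132·2·92 = 48599; y_3 = 23·92 + 2·1057 = 4230.
  From (x_3, y_3) = (48599, 4230): x_4 = 23·48599 + 132·2·4230 = 2234497; y_4 = 23·4230 + 2·48599 = 194488.
Step 3: Verify x_4² - 132·y_4² = 4992976843009 - 4992976843008 = 1 (should be 1). ✓

(x_1, y_1) = (23, 2); (x_4, y_4) = (2234497, 194488).


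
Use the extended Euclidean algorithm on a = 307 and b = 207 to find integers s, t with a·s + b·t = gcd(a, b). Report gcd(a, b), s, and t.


Euclidean algorithm on (307, 207) — divide until remainder is 0:
  307 = 1 · 207 + 100
  207 = 2 · 100 + 7
  100 = 14 · 7 + 2
  7 = 3 · 2 + 1
  2 = 2 · 1 + 0
gcd(307, 207) = 1.
Track Bezout coefficients alongside the remainders: start with r₀ = 307 = a·1 + b·0 (s = 1, t = 0) and r₁ = 207 = a·0 + b·1 (s = 0, t = 1); each new remainder r_{k+1} = r_{k-1} − q_k·r_k inherits s_{k+1} = s_{k-1} − q_k·s_k, t_{k+1} = t_{k-1} − q_k·t_k, so r_k = a·s_k + b·t_k at every step:
  q = 1: r = 100, s = 1 − 1·0 = 1, t = 0 − 1·1 = -1  (check: 307·1 + 207·(-1) = 100)
  q = 2: r = 7, s = 0 − 2·1 = -2, t = 1 − 2·(-1) = 3  (check: 307·(-2) + 207·3 = 7)
  q = 14: r = 2, s = 1 − 14·(-2) = 29, t = -1 − 14·3 = -43  (check: 307·29 + 207·(-43) = 2)
  q = 3: r = 1, s = -2 − 3·29 = -89, t = 3 − 3·(-43) = 132  (check: 307·(-89) + 207·132 = 1)
The row with r = 1 (the gcd) gives the Bezout coefficients s = -89, t = 132.
Result: 307 · (-89) + 207 · (132) = 1.

gcd(307, 207) = 1; s = -89, t = 132 (check: 307·(-89) + 207·132 = 1).


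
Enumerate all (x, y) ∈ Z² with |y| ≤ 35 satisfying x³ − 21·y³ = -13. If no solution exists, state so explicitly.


The equation is x³ - 21y³ = -13. For fixed y, x³ = 21·y³ − 13, so a solution requires the RHS to be a perfect cube.
Strategy: iterate y from -35 to 35, compute RHS = 21·y³ − 13, and check whether it is a (positive or negative) perfect cube.
Check small values of y:
  y = 0: RHS = -13 is not a perfect cube.
  y = 1: RHS = 8 = (2)³ ⇒ x = 2 works.
  y = -1: RHS = -34 is not a perfect cube.
  y = 2: RHS = 155 is not a perfect cube.
  y = -2: RHS = -181 is not a perfect cube.
  y = 3: RHS = 554 is not a perfect cube.
  y = -3: RHS = -580 is not a perfect cube.
Continuing, at y = 4: RHS = 1331 = (11)³ ⇒ x = 11 works.
Searching the remaining y in |y| ≤ 35 finds no further solutions.
Collected solutions: (2, 1), (11, 4).

Solutions (with |y| ≤ 35): (2, 1), (11, 4).


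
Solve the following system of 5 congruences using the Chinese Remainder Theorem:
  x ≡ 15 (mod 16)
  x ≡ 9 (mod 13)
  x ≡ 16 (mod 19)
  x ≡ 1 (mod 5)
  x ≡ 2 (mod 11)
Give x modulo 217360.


Product of moduli M = 16 · 13 · 19 · 5 · 11 = 217360.
Merge one congruence at a time:
  Start: x ≡ 15 (mod 16).
  Combine with x ≡ 9 (mod 13); new modulus lcm = 208.
    Write x = 15 + 16·t and substitute into x ≡ 9 (mod 13): 16·t ≡ 9 − 15 = -6 (mod 13).
    Reduce coefficients mod 13: 3·t ≡ 7 (mod 13).
    The inverse of 3 mod 13 is 9 (since 3·9 = 27 = 2·13 + 1), so t ≡ 9·7 = 63 ≡ 11 (mod 13).
    Then x = 15 + 16·11 = 191, valid modulo lcm(16, 13) = 208: x ≡ 191 (mod 208).
  Combine with x ≡ 16 (mod 19); new modulus lcm = 3952.
    Write x = 191 + 208·t and substitute into x ≡ 16 (mod 19): 208·t ≡ 16 − 191 = -175 (mod 19).
    Reduce coefficients mod 19: 18·t ≡ 15 (mod 19).
    The inverse of 18 mod 19 is 18 (since 18·18 = 324 = 17·19 + 1), so t ≡ 18·15 = 270 ≡ 4 (mod 19).
    Then x = 191 + 208·4 = 1023, valid modulo lcm(208, 19) = 3952: x ≡ 1023 (mod 3952).
  Combine with x ≡ 1 (mod 5); new modulus lcm = 19760.
    Write x = 1023 + 3952·t and substitute into x ≡ 1 (mod 5): 3952·t ≡ 1 − 1023 = -1022 (mod 5).
    Reduce coefficients mod 5: 2·t ≡ 3 (mod 5).
    The inverse of 2 mod 5 is 3 (since 2·3 = 6 = 1·5 + 1), so t ≡ 3·3 = 9 ≡ 4 (mod 5).
    Then x = 1023 + 3952·4 = 16831, valid modulo lcm(3952, 5) = 19760: x ≡ 16831 (mod 19760).
  Combine with x ≡ 2 (mod 11); new modulus lcm = 217360.
    Write x = 16831 + 19760·t and substitute into x ≡ 2 (mod 11): 19760·t ≡ 2 − 16831 = -16829 (mod 11).
    Reduce coefficients mod 11: 4·t ≡ 1 (mod 11).
    The inverse of 4 mod 11 is 3 (since 4·3 = 12 = 1·11 + 1), so t ≡ 3·1 = 3 ≡ 3 (mod 11).
    Then x = 16831 + 19760·3 = 76111, valid modulo lcm(19760, 11) = 217360: x ≡ 76111 (mod 217360).
Verify against each original: 76111 mod 16 = 15, 76111 mod 13 = 9, 76111 mod 19 = 16, 76111 mod 5 = 1, 76111 mod 11 = 2.

x ≡ 76111 (mod 217360).


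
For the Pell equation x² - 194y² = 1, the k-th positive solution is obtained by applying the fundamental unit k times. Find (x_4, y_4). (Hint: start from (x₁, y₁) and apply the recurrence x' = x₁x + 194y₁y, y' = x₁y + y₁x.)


Step 1: Find the fundamental solution (x₁, y₁) of x² - 194y² = 1.
  Expand √194 as a continued fraction. a₀ = ⌊√194⌋ = 13; iterate m_{k+1} = d_k·a_k − m_k, d_{k+1} = (194 − m_{k+1}²)/d_k, a_{k+1} = ⌊(a₀ + m_{k+1})/d_{k+1}⌋ (starting m₀ = 0, d₀ = 1), with convergents p_k = a_k·p_{k-1} + p_{k-2}, q_k = a_k·q_{k-1} + q_{k-2} (p₋₁ = 1, q₋₁ = 0):
  k = 0: a₀ = 13; p₀/q₀ = 13/1; p₀² − 194·q₀² = 169 − 194 = -25.
  k = 1: m = 13, d = 25, a = ⌊(13 + 13)/25⌋ = 1; p/q = (1·13 + 1)/(1·1 + 0) = 14/1; p² − 194·q² = 196 − 194 = 2.
  k = 2: m = 12, d = 2, a = ⌊(13 + 12)/2⌋ = 12; p/q = (12·14 + 13)/(12·1 + 1) = 181/13; p² − 194·q² = 32761 − 32786 = -25.
  k = 3: m = 12, d = 25, a = ⌊(13 + 12)/25⌋ = 1; p/q = (1·181 + 14)/(1·13 + 1) = 195/14; p² − 194·q² = 38025 − 38024 = 1.
  The first convergent with p² − 194·q² = 1 gives the fundamental solution (x₁, y₁) = (195, 14).
Step 2: Apply the recurrence (x_{n+1}, y_{n+1}) = (x₁x_n + 194y₁y_n, x₁y_n + y₁x_n) repeatedly.
  From (x_1, y_1) = (195, 14): x_2 = 195·195 + 194·14·14 = 76049; y_2 = 195·14 + 14·195 = 5460.
  From (x_2, y_2) = (76049, 5460): x_3 = 195·76049 + 194·14·5460 = 29658915; y_3 = 195·5460 + 14·76049 = 2129386.
  From (x_3, y_3) = (29658915, 2129386): x_4 = 195·29658915 + 194·14·2129386 = 11566900801; y_4 = 195·2129386 + 14·29658915 = 830455080.
Step 3: Verify x_4² - 194·y_4² = 133793194140174441601 - 133793194140174441600 = 1 (should be 1). ✓

(x_1, y_1) = (195, 14); (x_4, y_4) = (11566900801, 830455080).
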